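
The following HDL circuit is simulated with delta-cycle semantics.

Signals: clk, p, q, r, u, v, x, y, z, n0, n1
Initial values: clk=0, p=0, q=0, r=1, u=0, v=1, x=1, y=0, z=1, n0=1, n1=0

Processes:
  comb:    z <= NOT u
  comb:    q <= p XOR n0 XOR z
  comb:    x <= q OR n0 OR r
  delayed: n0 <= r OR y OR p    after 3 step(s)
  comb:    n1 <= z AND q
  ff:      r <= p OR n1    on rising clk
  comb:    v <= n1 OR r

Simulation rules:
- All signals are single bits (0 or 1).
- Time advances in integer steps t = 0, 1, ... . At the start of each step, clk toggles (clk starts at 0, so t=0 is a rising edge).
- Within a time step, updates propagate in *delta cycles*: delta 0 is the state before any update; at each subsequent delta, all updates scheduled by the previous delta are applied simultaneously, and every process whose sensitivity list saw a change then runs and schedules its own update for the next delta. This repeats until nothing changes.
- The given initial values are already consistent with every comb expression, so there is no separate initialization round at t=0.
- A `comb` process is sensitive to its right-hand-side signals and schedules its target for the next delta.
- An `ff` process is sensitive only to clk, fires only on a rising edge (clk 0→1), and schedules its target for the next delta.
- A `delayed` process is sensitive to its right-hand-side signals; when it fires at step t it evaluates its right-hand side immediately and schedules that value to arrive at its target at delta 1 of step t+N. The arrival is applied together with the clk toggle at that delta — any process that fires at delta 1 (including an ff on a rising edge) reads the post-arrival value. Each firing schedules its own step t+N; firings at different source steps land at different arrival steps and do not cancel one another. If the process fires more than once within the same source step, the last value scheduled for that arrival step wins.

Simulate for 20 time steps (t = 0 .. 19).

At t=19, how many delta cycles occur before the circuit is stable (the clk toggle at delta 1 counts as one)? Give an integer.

t=0 Δ0: y=0 clk=0 n0=1 z=1 v=1 u=0 p=0 q=0 n1=0 r=1 x=1
  Δ1: clk:0→1
  Δ2: r:1→0
  Δ3: v:1→0
  (3Δ to stable)
t=1 Δ0: y=0 clk=1 n0=1 z=1 v=0 u=0 p=0 q=0 n1=0 r=0 x=1
  Δ1: clk:1→0
  (1Δ to stable)
t=2 Δ0: y=0 clk=0 n0=1 z=1 v=0 u=0 p=0 q=0 n1=0 r=0 x=1
  Δ1: clk:0→1
  (1Δ to stable)
t=3 Δ0: y=0 clk=1 n0=1 z=1 v=0 u=0 p=0 q=0 n1=0 r=0 x=1
  Δ1: clk:1→0, n0:1→0
  Δ2: q:0→1, x:1→0
  Δ3: n1:0→1, x:0→1
  Δ4: v:0→1
  (4Δ to stable)
t=4 Δ0: y=0 clk=0 n0=0 z=1 v=1 u=0 p=0 q=1 n1=1 r=0 x=1
  Δ1: clk:0→1
  Δ2: r:0→1
  (2Δ to stable)
t=5 Δ0: y=0 clk=1 n0=0 z=1 v=1 u=0 p=0 q=1 n1=1 r=1 x=1
  Δ1: clk:1→0
  (1Δ to stable)
t=6 Δ0: y=0 clk=0 n0=0 z=1 v=1 u=0 p=0 q=1 n1=1 r=1 x=1
  Δ1: clk:0→1
  (1Δ to stable)
t=7 Δ0: y=0 clk=1 n0=0 z=1 v=1 u=0 p=0 q=1 n1=1 r=1 x=1
  Δ1: clk:1→0, n0:0→1
  Δ2: q:1→0
  Δ3: n1:1→0
  (3Δ to stable)
t=8 Δ0: y=0 clk=0 n0=1 z=1 v=1 u=0 p=0 q=0 n1=0 r=1 x=1
  Δ1: clk:0→1
  Δ2: r:1→0
  Δ3: v:1→0
  (3Δ to stable)
t=9 Δ0: y=0 clk=1 n0=1 z=1 v=0 u=0 p=0 q=0 n1=0 r=0 x=1
  Δ1: clk:1→0
  (1Δ to stable)
t=10 Δ0: y=0 clk=0 n0=1 z=1 v=0 u=0 p=0 q=0 n1=0 r=0 x=1
  Δ1: clk:0→1
  (1Δ to stable)
t=11 Δ0: y=0 clk=1 n0=1 z=1 v=0 u=0 p=0 q=0 n1=0 r=0 x=1
  Δ1: clk:1→0, n0:1→0
  Δ2: q:0→1, x:1→0
  Δ3: n1:0→1, x:0→1
  Δ4: v:0→1
  (4Δ to stable)
t=12 Δ0: y=0 clk=0 n0=0 z=1 v=1 u=0 p=0 q=1 n1=1 r=0 x=1
  Δ1: clk:0→1
  Δ2: r:0→1
  (2Δ to stable)
t=13 Δ0: y=0 clk=1 n0=0 z=1 v=1 u=0 p=0 q=1 n1=1 r=1 x=1
  Δ1: clk:1→0
  (1Δ to stable)
t=14 Δ0: y=0 clk=0 n0=0 z=1 v=1 u=0 p=0 q=1 n1=1 r=1 x=1
  Δ1: clk:0→1
  (1Δ to stable)
t=15 Δ0: y=0 clk=1 n0=0 z=1 v=1 u=0 p=0 q=1 n1=1 r=1 x=1
  Δ1: clk:1→0, n0:0→1
  Δ2: q:1→0
  Δ3: n1:1→0
  (3Δ to stable)
t=16 Δ0: y=0 clk=0 n0=1 z=1 v=1 u=0 p=0 q=0 n1=0 r=1 x=1
  Δ1: clk:0→1
  Δ2: r:1→0
  Δ3: v:1→0
  (3Δ to stable)
t=17 Δ0: y=0 clk=1 n0=1 z=1 v=0 u=0 p=0 q=0 n1=0 r=0 x=1
  Δ1: clk:1→0
  (1Δ to stable)
t=18 Δ0: y=0 clk=0 n0=1 z=1 v=0 u=0 p=0 q=0 n1=0 r=0 x=1
  Δ1: clk:0→1
  (1Δ to stable)
t=19 Δ0: y=0 clk=1 n0=1 z=1 v=0 u=0 p=0 q=0 n1=0 r=0 x=1
  Δ1: clk:1→0, n0:1→0
  Δ2: q:0→1, x:1→0
  Δ3: n1:0→1, x:0→1
  Δ4: v:0→1
  (4Δ to stable)

4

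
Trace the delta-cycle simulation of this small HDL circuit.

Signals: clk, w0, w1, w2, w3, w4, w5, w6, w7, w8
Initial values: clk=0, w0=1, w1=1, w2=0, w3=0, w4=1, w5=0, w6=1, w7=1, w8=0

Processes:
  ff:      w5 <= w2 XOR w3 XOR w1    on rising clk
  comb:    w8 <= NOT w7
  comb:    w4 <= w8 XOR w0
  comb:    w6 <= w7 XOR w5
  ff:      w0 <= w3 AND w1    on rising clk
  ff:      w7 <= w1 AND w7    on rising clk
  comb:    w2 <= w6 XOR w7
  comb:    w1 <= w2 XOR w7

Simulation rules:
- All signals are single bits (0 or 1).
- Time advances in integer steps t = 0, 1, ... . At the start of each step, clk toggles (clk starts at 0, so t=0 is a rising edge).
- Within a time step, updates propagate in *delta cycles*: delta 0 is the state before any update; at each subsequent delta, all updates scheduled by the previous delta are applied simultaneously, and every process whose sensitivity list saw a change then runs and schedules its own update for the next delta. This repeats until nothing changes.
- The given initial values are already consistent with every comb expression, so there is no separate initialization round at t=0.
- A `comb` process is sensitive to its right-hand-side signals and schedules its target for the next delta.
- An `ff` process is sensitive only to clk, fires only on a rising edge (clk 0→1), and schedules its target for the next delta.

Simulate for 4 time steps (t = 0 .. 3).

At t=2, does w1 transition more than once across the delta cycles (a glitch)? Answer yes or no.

yes

[bits: w6,w0,w1,w7,w4,w5,w2,w8,clk,w3]
t=0: Δ0=1111100000 Δ1=1111100010 Δ2=1011110010 Δ3=0011010010 Δ4=0011011010 Δ5=0001011010 | 5Δ
t=1: Δ0=0001011010 Δ1=0001011000 | 1Δ
t=2: Δ0=0001011000 Δ1=0001011010 Δ2=0000011010 Δ3=1010010110 Δ4=1000111110 Δ5=1010111110 | 5Δ
t=3: Δ0=1010111110 Δ1=1010111100 | 1Δ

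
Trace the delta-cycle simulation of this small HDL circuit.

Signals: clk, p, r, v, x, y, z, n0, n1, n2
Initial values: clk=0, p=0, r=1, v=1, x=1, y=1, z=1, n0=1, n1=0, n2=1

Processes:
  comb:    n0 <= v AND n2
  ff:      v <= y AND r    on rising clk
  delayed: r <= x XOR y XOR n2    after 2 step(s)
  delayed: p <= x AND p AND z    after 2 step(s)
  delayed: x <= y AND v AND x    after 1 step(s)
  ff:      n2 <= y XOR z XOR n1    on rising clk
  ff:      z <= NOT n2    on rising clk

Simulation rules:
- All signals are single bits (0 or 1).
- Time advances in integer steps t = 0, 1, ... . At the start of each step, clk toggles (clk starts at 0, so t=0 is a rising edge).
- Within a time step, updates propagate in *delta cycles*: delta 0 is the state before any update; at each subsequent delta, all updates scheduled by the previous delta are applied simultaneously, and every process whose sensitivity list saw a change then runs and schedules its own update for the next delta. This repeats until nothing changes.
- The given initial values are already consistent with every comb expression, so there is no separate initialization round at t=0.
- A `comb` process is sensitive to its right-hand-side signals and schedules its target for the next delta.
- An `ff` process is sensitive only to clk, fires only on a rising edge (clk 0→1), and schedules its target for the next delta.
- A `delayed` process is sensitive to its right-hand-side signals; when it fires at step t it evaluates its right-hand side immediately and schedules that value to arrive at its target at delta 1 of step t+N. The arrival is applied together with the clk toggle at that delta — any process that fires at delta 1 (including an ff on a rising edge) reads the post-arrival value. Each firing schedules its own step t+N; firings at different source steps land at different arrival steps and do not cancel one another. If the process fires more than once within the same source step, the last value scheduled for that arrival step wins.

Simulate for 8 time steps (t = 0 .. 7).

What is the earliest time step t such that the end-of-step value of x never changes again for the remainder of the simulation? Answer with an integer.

3

t=0 Δ0: n2=1 r=1 z=1 v=1 clk=0 p=0 n0=1 n1=0 y=1 x=1
  Δ1: clk:0→1
  Δ2: n2:1→0, z:1→0
  Δ3: n0:1→0
  (3Δ to stable)
t=1 Δ0: n2=0 r=1 z=0 v=1 clk=1 p=0 n0=0 n1=0 y=1 x=1
  Δ1: clk:1→0
  (1Δ to stable)
t=2 Δ0: n2=0 r=1 z=0 v=1 clk=0 p=0 n0=0 n1=0 y=1 x=1
  Δ1: r:1→0, clk:0→1
  Δ2: n2:0→1, z:0→1, v:1→0
  (2Δ to stable)
t=3 Δ0: n2=1 r=0 z=1 v=0 clk=1 p=0 n0=0 n1=0 y=1 x=1
  Δ1: clk:1→0, x:1→0
  (1Δ to stable)
t=4 Δ0: n2=1 r=0 z=1 v=0 clk=0 p=0 n0=0 n1=0 y=1 x=0
  Δ1: r:0→1, clk:0→1
  Δ2: n2:1→0, z:1→0, v:0→1
  (2Δ to stable)
t=5 Δ0: n2=0 r=1 z=0 v=1 clk=1 p=0 n0=0 n1=0 y=1 x=0
  Δ1: r:1→0, clk:1→0
  (1Δ to stable)
t=6 Δ0: n2=0 r=0 z=0 v=1 clk=0 p=0 n0=0 n1=0 y=1 x=0
  Δ1: r:0→1, clk:0→1
  Δ2: n2:0→1, z:0→1
  Δ3: n0:0→1
  (3Δ to stable)
t=7 Δ0: n2=1 r=1 z=1 v=1 clk=1 p=0 n0=1 n1=0 y=1 x=0
  Δ1: clk:1→0
  (1Δ to stable)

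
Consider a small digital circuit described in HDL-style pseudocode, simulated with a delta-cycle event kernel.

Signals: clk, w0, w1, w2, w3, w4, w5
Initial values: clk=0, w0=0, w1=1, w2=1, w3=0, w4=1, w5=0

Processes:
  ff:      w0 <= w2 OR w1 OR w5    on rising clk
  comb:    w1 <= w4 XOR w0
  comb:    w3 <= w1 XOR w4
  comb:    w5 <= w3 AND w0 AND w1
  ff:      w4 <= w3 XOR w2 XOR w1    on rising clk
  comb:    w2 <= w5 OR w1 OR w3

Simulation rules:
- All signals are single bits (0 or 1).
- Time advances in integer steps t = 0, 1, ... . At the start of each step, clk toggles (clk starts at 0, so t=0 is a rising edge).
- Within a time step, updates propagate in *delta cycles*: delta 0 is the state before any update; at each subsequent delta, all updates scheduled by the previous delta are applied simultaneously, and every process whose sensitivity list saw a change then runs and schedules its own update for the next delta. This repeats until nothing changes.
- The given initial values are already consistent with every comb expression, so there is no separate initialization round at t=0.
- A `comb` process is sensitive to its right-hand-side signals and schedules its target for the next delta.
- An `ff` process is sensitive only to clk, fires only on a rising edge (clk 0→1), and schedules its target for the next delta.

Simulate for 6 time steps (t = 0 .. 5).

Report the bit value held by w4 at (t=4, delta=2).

t0.Δ0 w4=1 clk=0 w0=0 w2=1 w5=0 w1=1 w3=0
t0.Δ1 w4=1 clk=1 w0=0 w2=1 w5=0 w1=1 w3=0
t0.Δ2 w4=0 clk=1 w0=1 w2=1 w5=0 w1=1 w3=0
t0.Δ3 w4=0 clk=1 w0=1 w2=1 w5=0 w1=1 w3=1
t0.Δ4 w4=0 clk=1 w0=1 w2=1 w5=1 w1=1 w3=1
t1.Δ0 w4=0 clk=1 w0=1 w2=1 w5=1 w1=1 w3=1
t1.Δ1 w4=0 clk=0 w0=1 w2=1 w5=1 w1=1 w3=1
t2.Δ0 w4=0 clk=0 w0=1 w2=1 w5=1 w1=1 w3=1
t2.Δ1 w4=0 clk=1 w0=1 w2=1 w5=1 w1=1 w3=1
t2.Δ2 w4=1 clk=1 w0=1 w2=1 w5=1 w1=1 w3=1
t2.Δ3 w4=1 clk=1 w0=1 w2=1 w5=1 w1=0 w3=0
t2.Δ4 w4=1 clk=1 w0=1 w2=1 w5=0 w1=0 w3=1
t3.Δ0 w4=1 clk=1 w0=1 w2=1 w5=0 w1=0 w3=1
t3.Δ1 w4=1 clk=0 w0=1 w2=1 w5=0 w1=0 w3=1
t4.Δ0 w4=1 clk=0 w0=1 w2=1 w5=0 w1=0 w3=1
t4.Δ1 w4=1 clk=1 w0=1 w2=1 w5=0 w1=0 w3=1
t4.Δ2 w4=0 clk=1 w0=1 w2=1 w5=0 w1=0 w3=1
t4.Δ3 w4=0 clk=1 w0=1 w2=1 w5=0 w1=1 w3=0
t4.Δ4 w4=0 clk=1 w0=1 w2=1 w5=0 w1=1 w3=1
t4.Δ5 w4=0 clk=1 w0=1 w2=1 w5=1 w1=1 w3=1
t5.Δ0 w4=0 clk=1 w0=1 w2=1 w5=1 w1=1 w3=1
t5.Δ1 w4=0 clk=0 w0=1 w2=1 w5=1 w1=1 w3=1

0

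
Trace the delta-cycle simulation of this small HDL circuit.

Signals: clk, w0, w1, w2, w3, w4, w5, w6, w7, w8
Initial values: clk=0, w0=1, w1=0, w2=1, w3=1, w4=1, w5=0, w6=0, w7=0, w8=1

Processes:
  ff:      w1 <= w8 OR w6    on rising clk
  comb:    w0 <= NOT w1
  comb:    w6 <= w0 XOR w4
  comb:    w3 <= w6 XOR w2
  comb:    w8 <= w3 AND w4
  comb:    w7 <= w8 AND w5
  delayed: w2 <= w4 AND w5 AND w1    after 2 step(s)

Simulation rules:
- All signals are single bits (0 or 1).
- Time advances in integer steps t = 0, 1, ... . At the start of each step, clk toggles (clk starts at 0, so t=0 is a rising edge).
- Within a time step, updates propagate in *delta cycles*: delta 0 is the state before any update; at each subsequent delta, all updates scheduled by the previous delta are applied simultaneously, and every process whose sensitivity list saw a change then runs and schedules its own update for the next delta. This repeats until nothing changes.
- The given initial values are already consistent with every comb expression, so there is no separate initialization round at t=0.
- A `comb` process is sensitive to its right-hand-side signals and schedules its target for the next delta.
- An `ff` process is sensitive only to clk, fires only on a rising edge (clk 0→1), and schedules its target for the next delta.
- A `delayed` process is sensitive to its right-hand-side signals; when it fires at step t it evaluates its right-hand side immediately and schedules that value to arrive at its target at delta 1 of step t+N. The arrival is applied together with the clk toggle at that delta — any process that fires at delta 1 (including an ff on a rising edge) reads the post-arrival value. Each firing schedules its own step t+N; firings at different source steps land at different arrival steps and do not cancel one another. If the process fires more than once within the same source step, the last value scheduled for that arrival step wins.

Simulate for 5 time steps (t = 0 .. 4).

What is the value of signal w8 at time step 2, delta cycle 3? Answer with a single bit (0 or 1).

1

t=0 Δ0: w4=1 w6=0 w8=1 w3=1 w1=0 clk=0 w7=0 w0=1 w5=0 w2=1
  Δ1: clk:0→1
  Δ2: w1:0→1
  Δ3: w0:1→0
  Δ4: w6:0→1
  Δ5: w3:1→0
  Δ6: w8:1→0
  (6Δ to stable)
t=1 Δ0: w4=1 w6=1 w8=0 w3=0 w1=1 clk=1 w7=0 w0=0 w5=0 w2=1
  Δ1: clk:1→0
  (1Δ to stable)
t=2 Δ0: w4=1 w6=1 w8=0 w3=0 w1=1 clk=0 w7=0 w0=0 w5=0 w2=1
  Δ1: clk:0→1, w2:1→0
  Δ2: w3:0→1
  Δ3: w8:0→1
  (3Δ to stable)
t=3 Δ0: w4=1 w6=1 w8=1 w3=1 w1=1 clk=1 w7=0 w0=0 w5=0 w2=0
  Δ1: clk:1→0
  (1Δ to stable)
t=4 Δ0: w4=1 w6=1 w8=1 w3=1 w1=1 clk=0 w7=0 w0=0 w5=0 w2=0
  Δ1: clk:0→1
  (1Δ to stable)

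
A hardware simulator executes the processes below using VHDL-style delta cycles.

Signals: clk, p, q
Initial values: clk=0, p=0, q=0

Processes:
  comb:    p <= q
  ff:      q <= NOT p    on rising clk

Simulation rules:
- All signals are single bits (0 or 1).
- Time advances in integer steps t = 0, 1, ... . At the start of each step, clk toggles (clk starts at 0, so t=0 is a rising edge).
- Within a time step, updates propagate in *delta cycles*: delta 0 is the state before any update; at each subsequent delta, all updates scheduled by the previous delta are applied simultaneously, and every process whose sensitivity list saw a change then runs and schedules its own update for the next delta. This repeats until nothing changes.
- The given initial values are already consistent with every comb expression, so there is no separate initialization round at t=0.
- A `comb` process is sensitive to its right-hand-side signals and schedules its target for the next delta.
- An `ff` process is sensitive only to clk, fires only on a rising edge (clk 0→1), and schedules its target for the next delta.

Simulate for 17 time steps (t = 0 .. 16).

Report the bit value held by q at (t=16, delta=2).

t=0 Δ0: clk=0 p=0 q=0
  Δ1: clk:0→1
  Δ2: q:0→1
  Δ3: p:0→1
  (3Δ to stable)
t=1 Δ0: clk=1 p=1 q=1
  Δ1: clk:1→0
  (1Δ to stable)
t=2 Δ0: clk=0 p=1 q=1
  Δ1: clk:0→1
  Δ2: q:1→0
  Δ3: p:1→0
  (3Δ to stable)
t=3 Δ0: clk=1 p=0 q=0
  Δ1: clk:1→0
  (1Δ to stable)
t=4 Δ0: clk=0 p=0 q=0
  Δ1: clk:0→1
  Δ2: q:0→1
  Δ3: p:0→1
  (3Δ to stable)
t=5 Δ0: clk=1 p=1 q=1
  Δ1: clk:1→0
  (1Δ to stable)
t=6 Δ0: clk=0 p=1 q=1
  Δ1: clk:0→1
  Δ2: q:1→0
  Δ3: p:1→0
  (3Δ to stable)
t=7 Δ0: clk=1 p=0 q=0
  Δ1: clk:1→0
  (1Δ to stable)
t=8 Δ0: clk=0 p=0 q=0
  Δ1: clk:0→1
  Δ2: q:0→1
  Δ3: p:0→1
  (3Δ to stable)
t=9 Δ0: clk=1 p=1 q=1
  Δ1: clk:1→0
  (1Δ to stable)
t=10 Δ0: clk=0 p=1 q=1
  Δ1: clk:0→1
  Δ2: q:1→0
  Δ3: p:1→0
  (3Δ to stable)
t=11 Δ0: clk=1 p=0 q=0
  Δ1: clk:1→0
  (1Δ to stable)
t=12 Δ0: clk=0 p=0 q=0
  Δ1: clk:0→1
  Δ2: q:0→1
  Δ3: p:0→1
  (3Δ to stable)
t=13 Δ0: clk=1 p=1 q=1
  Δ1: clk:1→0
  (1Δ to stable)
t=14 Δ0: clk=0 p=1 q=1
  Δ1: clk:0→1
  Δ2: q:1→0
  Δ3: p:1→0
  (3Δ to stable)
t=15 Δ0: clk=1 p=0 q=0
  Δ1: clk:1→0
  (1Δ to stable)
t=16 Δ0: clk=0 p=0 q=0
  Δ1: clk:0→1
  Δ2: q:0→1
  Δ3: p:0→1
  (3Δ to stable)

1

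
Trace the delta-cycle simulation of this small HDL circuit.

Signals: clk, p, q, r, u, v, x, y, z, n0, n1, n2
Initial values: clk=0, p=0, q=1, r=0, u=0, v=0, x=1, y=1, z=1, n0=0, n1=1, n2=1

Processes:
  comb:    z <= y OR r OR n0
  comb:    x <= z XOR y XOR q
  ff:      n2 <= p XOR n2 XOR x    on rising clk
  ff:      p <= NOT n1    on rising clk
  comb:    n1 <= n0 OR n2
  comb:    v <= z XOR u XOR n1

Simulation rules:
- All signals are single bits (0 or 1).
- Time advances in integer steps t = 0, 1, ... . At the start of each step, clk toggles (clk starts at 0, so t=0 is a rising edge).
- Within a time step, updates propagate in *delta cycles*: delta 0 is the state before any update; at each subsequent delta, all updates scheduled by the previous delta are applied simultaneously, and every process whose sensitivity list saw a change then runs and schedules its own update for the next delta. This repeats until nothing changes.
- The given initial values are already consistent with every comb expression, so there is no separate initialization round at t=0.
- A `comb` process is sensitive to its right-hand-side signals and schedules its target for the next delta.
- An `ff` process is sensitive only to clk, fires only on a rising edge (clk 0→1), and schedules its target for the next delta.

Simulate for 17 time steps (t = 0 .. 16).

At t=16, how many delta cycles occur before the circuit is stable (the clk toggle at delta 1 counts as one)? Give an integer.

t0.Δ0 p=0 x=1 q=1 r=0 n0=0 n2=1 y=1 u=0 clk=0 v=0 n1=1 z=1
t0.Δ1 p=0 x=1 q=1 r=0 n0=0 n2=1 y=1 u=0 clk=1 v=0 n1=1 z=1
t0.Δ2 p=0 x=1 q=1 r=0 n0=0 n2=0 y=1 u=0 clk=1 v=0 n1=1 z=1
t0.Δ3 p=0 x=1 q=1 r=0 n0=0 n2=0 y=1 u=0 clk=1 v=0 n1=0 z=1
t0.Δ4 p=0 x=1 q=1 r=0 n0=0 n2=0 y=1 u=0 clk=1 v=1 n1=0 z=1
t1.Δ0 p=0 x=1 q=1 r=0 n0=0 n2=0 y=1 u=0 clk=1 v=1 n1=0 z=1
t1.Δ1 p=0 x=1 q=1 r=0 n0=0 n2=0 y=1 u=0 clk=0 v=1 n1=0 z=1
t2.Δ0 p=0 x=1 q=1 r=0 n0=0 n2=0 y=1 u=0 clk=0 v=1 n1=0 z=1
t2.Δ1 p=0 x=1 q=1 r=0 n0=0 n2=0 y=1 u=0 clk=1 v=1 n1=0 z=1
t2.Δ2 p=1 x=1 q=1 r=0 n0=0 n2=1 y=1 u=0 clk=1 v=1 n1=0 z=1
t2.Δ3 p=1 x=1 q=1 r=0 n0=0 n2=1 y=1 u=0 clk=1 v=1 n1=1 z=1
t2.Δ4 p=1 x=1 q=1 r=0 n0=0 n2=1 y=1 u=0 clk=1 v=0 n1=1 z=1
t3.Δ0 p=1 x=1 q=1 r=0 n0=0 n2=1 y=1 u=0 clk=1 v=0 n1=1 z=1
t3.Δ1 p=1 x=1 q=1 r=0 n0=0 n2=1 y=1 u=0 clk=0 v=0 n1=1 z=1
t4.Δ0 p=1 x=1 q=1 r=0 n0=0 n2=1 y=1 u=0 clk=0 v=0 n1=1 z=1
t4.Δ1 p=1 x=1 q=1 r=0 n0=0 n2=1 y=1 u=0 clk=1 v=0 n1=1 z=1
t4.Δ2 p=0 x=1 q=1 r=0 n0=0 n2=1 y=1 u=0 clk=1 v=0 n1=1 z=1
t5.Δ0 p=0 x=1 q=1 r=0 n0=0 n2=1 y=1 u=0 clk=1 v=0 n1=1 z=1
t5.Δ1 p=0 x=1 q=1 r=0 n0=0 n2=1 y=1 u=0 clk=0 v=0 n1=1 z=1
t6.Δ0 p=0 x=1 q=1 r=0 n0=0 n2=1 y=1 u=0 clk=0 v=0 n1=1 z=1
t6.Δ1 p=0 x=1 q=1 r=0 n0=0 n2=1 y=1 u=0 clk=1 v=0 n1=1 z=1
t6.Δ2 p=0 x=1 q=1 r=0 n0=0 n2=0 y=1 u=0 clk=1 v=0 n1=1 z=1
t6.Δ3 p=0 x=1 q=1 r=0 n0=0 n2=0 y=1 u=0 clk=1 v=0 n1=0 z=1
t6.Δ4 p=0 x=1 q=1 r=0 n0=0 n2=0 y=1 u=0 clk=1 v=1 n1=0 z=1
t7.Δ0 p=0 x=1 q=1 r=0 n0=0 n2=0 y=1 u=0 clk=1 v=1 n1=0 z=1
t7.Δ1 p=0 x=1 q=1 r=0 n0=0 n2=0 y=1 u=0 clk=0 v=1 n1=0 z=1
t8.Δ0 p=0 x=1 q=1 r=0 n0=0 n2=0 y=1 u=0 clk=0 v=1 n1=0 z=1
t8.Δ1 p=0 x=1 q=1 r=0 n0=0 n2=0 y=1 u=0 clk=1 v=1 n1=0 z=1
t8.Δ2 p=1 x=1 q=1 r=0 n0=0 n2=1 y=1 u=0 clk=1 v=1 n1=0 z=1
t8.Δ3 p=1 x=1 q=1 r=0 n0=0 n2=1 y=1 u=0 clk=1 v=1 n1=1 z=1
t8.Δ4 p=1 x=1 q=1 r=0 n0=0 n2=1 y=1 u=0 clk=1 v=0 n1=1 z=1
t9.Δ0 p=1 x=1 q=1 r=0 n0=0 n2=1 y=1 u=0 clk=1 v=0 n1=1 z=1
t9.Δ1 p=1 x=1 q=1 r=0 n0=0 n2=1 y=1 u=0 clk=0 v=0 n1=1 z=1
t10.Δ0 p=1 x=1 q=1 r=0 n0=0 n2=1 y=1 u=0 clk=0 v=0 n1=1 z=1
t10.Δ1 p=1 x=1 q=1 r=0 n0=0 n2=1 y=1 u=0 clk=1 v=0 n1=1 z=1
t10.Δ2 p=0 x=1 q=1 r=0 n0=0 n2=1 y=1 u=0 clk=1 v=0 n1=1 z=1
t11.Δ0 p=0 x=1 q=1 r=0 n0=0 n2=1 y=1 u=0 clk=1 v=0 n1=1 z=1
t11.Δ1 p=0 x=1 q=1 r=0 n0=0 n2=1 y=1 u=0 clk=0 v=0 n1=1 z=1
t12.Δ0 p=0 x=1 q=1 r=0 n0=0 n2=1 y=1 u=0 clk=0 v=0 n1=1 z=1
t12.Δ1 p=0 x=1 q=1 r=0 n0=0 n2=1 y=1 u=0 clk=1 v=0 n1=1 z=1
t12.Δ2 p=0 x=1 q=1 r=0 n0=0 n2=0 y=1 u=0 clk=1 v=0 n1=1 z=1
t12.Δ3 p=0 x=1 q=1 r=0 n0=0 n2=0 y=1 u=0 clk=1 v=0 n1=0 z=1
t12.Δ4 p=0 x=1 q=1 r=0 n0=0 n2=0 y=1 u=0 clk=1 v=1 n1=0 z=1
t13.Δ0 p=0 x=1 q=1 r=0 n0=0 n2=0 y=1 u=0 clk=1 v=1 n1=0 z=1
t13.Δ1 p=0 x=1 q=1 r=0 n0=0 n2=0 y=1 u=0 clk=0 v=1 n1=0 z=1
t14.Δ0 p=0 x=1 q=1 r=0 n0=0 n2=0 y=1 u=0 clk=0 v=1 n1=0 z=1
t14.Δ1 p=0 x=1 q=1 r=0 n0=0 n2=0 y=1 u=0 clk=1 v=1 n1=0 z=1
t14.Δ2 p=1 x=1 q=1 r=0 n0=0 n2=1 y=1 u=0 clk=1 v=1 n1=0 z=1
t14.Δ3 p=1 x=1 q=1 r=0 n0=0 n2=1 y=1 u=0 clk=1 v=1 n1=1 z=1
t14.Δ4 p=1 x=1 q=1 r=0 n0=0 n2=1 y=1 u=0 clk=1 v=0 n1=1 z=1
t15.Δ0 p=1 x=1 q=1 r=0 n0=0 n2=1 y=1 u=0 clk=1 v=0 n1=1 z=1
t15.Δ1 p=1 x=1 q=1 r=0 n0=0 n2=1 y=1 u=0 clk=0 v=0 n1=1 z=1
t16.Δ0 p=1 x=1 q=1 r=0 n0=0 n2=1 y=1 u=0 clk=0 v=0 n1=1 z=1
t16.Δ1 p=1 x=1 q=1 r=0 n0=0 n2=1 y=1 u=0 clk=1 v=0 n1=1 z=1
t16.Δ2 p=0 x=1 q=1 r=0 n0=0 n2=1 y=1 u=0 clk=1 v=0 n1=1 z=1

2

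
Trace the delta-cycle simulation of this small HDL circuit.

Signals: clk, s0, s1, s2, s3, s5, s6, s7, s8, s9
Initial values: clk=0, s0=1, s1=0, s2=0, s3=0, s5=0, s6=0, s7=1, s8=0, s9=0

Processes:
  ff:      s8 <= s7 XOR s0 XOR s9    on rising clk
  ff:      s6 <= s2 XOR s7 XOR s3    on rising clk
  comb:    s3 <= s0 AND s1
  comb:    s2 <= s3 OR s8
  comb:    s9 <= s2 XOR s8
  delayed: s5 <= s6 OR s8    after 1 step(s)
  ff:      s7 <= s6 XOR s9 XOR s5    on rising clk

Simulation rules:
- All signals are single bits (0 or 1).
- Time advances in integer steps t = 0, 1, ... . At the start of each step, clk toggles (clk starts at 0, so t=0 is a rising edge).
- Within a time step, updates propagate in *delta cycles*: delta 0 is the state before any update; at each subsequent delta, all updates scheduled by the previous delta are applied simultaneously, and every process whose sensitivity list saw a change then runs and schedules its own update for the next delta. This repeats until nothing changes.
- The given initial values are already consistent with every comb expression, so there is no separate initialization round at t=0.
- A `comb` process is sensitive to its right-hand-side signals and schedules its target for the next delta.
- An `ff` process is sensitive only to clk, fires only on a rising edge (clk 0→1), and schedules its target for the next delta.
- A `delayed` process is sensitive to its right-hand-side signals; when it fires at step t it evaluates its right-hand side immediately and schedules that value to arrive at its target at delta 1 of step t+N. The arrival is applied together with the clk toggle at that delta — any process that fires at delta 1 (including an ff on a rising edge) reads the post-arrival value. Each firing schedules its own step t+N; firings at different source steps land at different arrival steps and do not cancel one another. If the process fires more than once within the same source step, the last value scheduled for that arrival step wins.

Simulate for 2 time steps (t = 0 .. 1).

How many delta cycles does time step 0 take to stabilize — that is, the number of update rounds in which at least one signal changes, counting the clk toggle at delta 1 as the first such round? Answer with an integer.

t0.Δ0 clk=0 s9=0 s6=0 s0=1 s5=0 s3=0 s1=0 s2=0 s8=0 s7=1
t0.Δ1 clk=1 s9=0 s6=0 s0=1 s5=0 s3=0 s1=0 s2=0 s8=0 s7=1
t0.Δ2 clk=1 s9=0 s6=1 s0=1 s5=0 s3=0 s1=0 s2=0 s8=0 s7=0
t1.Δ0 clk=1 s9=0 s6=1 s0=1 s5=0 s3=0 s1=0 s2=0 s8=0 s7=0
t1.Δ1 clk=0 s9=0 s6=1 s0=1 s5=1 s3=0 s1=0 s2=0 s8=0 s7=0

2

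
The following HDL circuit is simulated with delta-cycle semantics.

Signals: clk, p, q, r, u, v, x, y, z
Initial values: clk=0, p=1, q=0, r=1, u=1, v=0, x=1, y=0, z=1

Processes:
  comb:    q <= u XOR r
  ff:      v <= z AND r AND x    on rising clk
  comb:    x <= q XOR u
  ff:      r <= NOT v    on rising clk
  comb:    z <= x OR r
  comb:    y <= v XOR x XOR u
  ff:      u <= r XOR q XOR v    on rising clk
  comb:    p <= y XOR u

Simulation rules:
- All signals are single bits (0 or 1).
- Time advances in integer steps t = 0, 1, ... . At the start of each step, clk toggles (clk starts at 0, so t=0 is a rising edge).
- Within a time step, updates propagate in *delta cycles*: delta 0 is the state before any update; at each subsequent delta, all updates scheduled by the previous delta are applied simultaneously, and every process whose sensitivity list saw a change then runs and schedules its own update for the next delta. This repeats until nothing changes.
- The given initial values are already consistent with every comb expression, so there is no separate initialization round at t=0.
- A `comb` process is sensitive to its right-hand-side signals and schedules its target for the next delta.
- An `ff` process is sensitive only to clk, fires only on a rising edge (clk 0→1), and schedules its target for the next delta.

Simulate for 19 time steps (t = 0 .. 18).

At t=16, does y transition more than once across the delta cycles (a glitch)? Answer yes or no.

no

t0.Δ0 y=0 u=1 x=1 v=0 r=1 q=0 p=1 z=1 clk=0
t0.Δ1 y=0 u=1 x=1 v=0 r=1 q=0 p=1 z=1 clk=1
t0.Δ2 y=0 u=1 x=1 v=1 r=1 q=0 p=1 z=1 clk=1
t0.Δ3 y=1 u=1 x=1 v=1 r=1 q=0 p=1 z=1 clk=1
t0.Δ4 y=1 u=1 x=1 v=1 r=1 q=0 p=0 z=1 clk=1
t1.Δ0 y=1 u=1 x=1 v=1 r=1 q=0 p=0 z=1 clk=1
t1.Δ1 y=1 u=1 x=1 v=1 r=1 q=0 p=0 z=1 clk=0
t2.Δ0 y=1 u=1 x=1 v=1 r=1 q=0 p=0 z=1 clk=0
t2.Δ1 y=1 u=1 x=1 v=1 r=1 q=0 p=0 z=1 clk=1
t2.Δ2 y=1 u=0 x=1 v=1 r=0 q=0 p=0 z=1 clk=1
t2.Δ3 y=0 u=0 x=0 v=1 r=0 q=0 p=1 z=1 clk=1
t2.Δ4 y=1 u=0 x=0 v=1 r=0 q=0 p=0 z=0 clk=1
t2.Δ5 y=1 u=0 x=0 v=1 r=0 q=0 p=1 z=0 clk=1
t3.Δ0 y=1 u=0 x=0 v=1 r=0 q=0 p=1 z=0 clk=1
t3.Δ1 y=1 u=0 x=0 v=1 r=0 q=0 p=1 z=0 clk=0
t4.Δ0 y=1 u=0 x=0 v=1 r=0 q=0 p=1 z=0 clk=0
t4.Δ1 y=1 u=0 x=0 v=1 r=0 q=0 p=1 z=0 clk=1
t4.Δ2 y=1 u=1 x=0 v=0 r=0 q=0 p=1 z=0 clk=1
t4.Δ3 y=1 u=1 x=1 v=0 r=0 q=1 p=0 z=0 clk=1
t4.Δ4 y=0 u=1 x=0 v=0 r=0 q=1 p=0 z=1 clk=1
t4.Δ5 y=1 u=1 x=0 v=0 r=0 q=1 p=1 z=0 clk=1
t4.Δ6 y=1 u=1 x=0 v=0 r=0 q=1 p=0 z=0 clk=1
t5.Δ0 y=1 u=1 x=0 v=0 r=0 q=1 p=0 z=0 clk=1
t5.Δ1 y=1 u=1 x=0 v=0 r=0 q=1 p=0 z=0 clk=0
t6.Δ0 y=1 u=1 x=0 v=0 r=0 q=1 p=0 z=0 clk=0
t6.Δ1 y=1 u=1 x=0 v=0 r=0 q=1 p=0 z=0 clk=1
t6.Δ2 y=1 u=1 x=0 v=0 r=1 q=1 p=0 z=0 clk=1
t6.Δ3 y=1 u=1 x=0 v=0 r=1 q=0 p=0 z=1 clk=1
t6.Δ4 y=1 u=1 x=1 v=0 r=1 q=0 p=0 z=1 clk=1
t6.Δ5 y=0 u=1 x=1 v=0 r=1 q=0 p=0 z=1 clk=1
t6.Δ6 y=0 u=1 x=1 v=0 r=1 q=0 p=1 z=1 clk=1
t7.Δ0 y=0 u=1 x=1 v=0 r=1 q=0 p=1 z=1 clk=1
t7.Δ1 y=0 u=1 x=1 v=0 r=1 q=0 p=1 z=1 clk=0
t8.Δ0 y=0 u=1 x=1 v=0 r=1 q=0 p=1 z=1 clk=0
t8.Δ1 y=0 u=1 x=1 v=0 r=1 q=0 p=1 z=1 clk=1
t8.Δ2 y=0 u=1 x=1 v=1 r=1 q=0 p=1 z=1 clk=1
t8.Δ3 y=1 u=1 x=1 v=1 r=1 q=0 p=1 z=1 clk=1
t8.Δ4 y=1 u=1 x=1 v=1 r=1 q=0 p=0 z=1 clk=1
t9.Δ0 y=1 u=1 x=1 v=1 r=1 q=0 p=0 z=1 clk=1
t9.Δ1 y=1 u=1 x=1 v=1 r=1 q=0 p=0 z=1 clk=0
t10.Δ0 y=1 u=1 x=1 v=1 r=1 q=0 p=0 z=1 clk=0
t10.Δ1 y=1 u=1 x=1 v=1 r=1 q=0 p=0 z=1 clk=1
t10.Δ2 y=1 u=0 x=1 v=1 r=0 q=0 p=0 z=1 clk=1
t10.Δ3 y=0 u=0 x=0 v=1 r=0 q=0 p=1 z=1 clk=1
t10.Δ4 y=1 u=0 x=0 v=1 r=0 q=0 p=0 z=0 clk=1
t10.Δ5 y=1 u=0 x=0 v=1 r=0 q=0 p=1 z=0 clk=1
t11.Δ0 y=1 u=0 x=0 v=1 r=0 q=0 p=1 z=0 clk=1
t11.Δ1 y=1 u=0 x=0 v=1 r=0 q=0 p=1 z=0 clk=0
t12.Δ0 y=1 u=0 x=0 v=1 r=0 q=0 p=1 z=0 clk=0
t12.Δ1 y=1 u=0 x=0 v=1 r=0 q=0 p=1 z=0 clk=1
t12.Δ2 y=1 u=1 x=0 v=0 r=0 q=0 p=1 z=0 clk=1
t12.Δ3 y=1 u=1 x=1 v=0 r=0 q=1 p=0 z=0 clk=1
t12.Δ4 y=0 u=1 x=0 v=0 r=0 q=1 p=0 z=1 clk=1
t12.Δ5 y=1 u=1 x=0 v=0 r=0 q=1 p=1 z=0 clk=1
t12.Δ6 y=1 u=1 x=0 v=0 r=0 q=1 p=0 z=0 clk=1
t13.Δ0 y=1 u=1 x=0 v=0 r=0 q=1 p=0 z=0 clk=1
t13.Δ1 y=1 u=1 x=0 v=0 r=0 q=1 p=0 z=0 clk=0
t14.Δ0 y=1 u=1 x=0 v=0 r=0 q=1 p=0 z=0 clk=0
t14.Δ1 y=1 u=1 x=0 v=0 r=0 q=1 p=0 z=0 clk=1
t14.Δ2 y=1 u=1 x=0 v=0 r=1 q=1 p=0 z=0 clk=1
t14.Δ3 y=1 u=1 x=0 v=0 r=1 q=0 p=0 z=1 clk=1
t14.Δ4 y=1 u=1 x=1 v=0 r=1 q=0 p=0 z=1 clk=1
t14.Δ5 y=0 u=1 x=1 v=0 r=1 q=0 p=0 z=1 clk=1
t14.Δ6 y=0 u=1 x=1 v=0 r=1 q=0 p=1 z=1 clk=1
t15.Δ0 y=0 u=1 x=1 v=0 r=1 q=0 p=1 z=1 clk=1
t15.Δ1 y=0 u=1 x=1 v=0 r=1 q=0 p=1 z=1 clk=0
t16.Δ0 y=0 u=1 x=1 v=0 r=1 q=0 p=1 z=1 clk=0
t16.Δ1 y=0 u=1 x=1 v=0 r=1 q=0 p=1 z=1 clk=1
t16.Δ2 y=0 u=1 x=1 v=1 r=1 q=0 p=1 z=1 clk=1
t16.Δ3 y=1 u=1 x=1 v=1 r=1 q=0 p=1 z=1 clk=1
t16.Δ4 y=1 u=1 x=1 v=1 r=1 q=0 p=0 z=1 clk=1
t17.Δ0 y=1 u=1 x=1 v=1 r=1 q=0 p=0 z=1 clk=1
t17.Δ1 y=1 u=1 x=1 v=1 r=1 q=0 p=0 z=1 clk=0
t18.Δ0 y=1 u=1 x=1 v=1 r=1 q=0 p=0 z=1 clk=0
t18.Δ1 y=1 u=1 x=1 v=1 r=1 q=0 p=0 z=1 clk=1
t18.Δ2 y=1 u=0 x=1 v=1 r=0 q=0 p=0 z=1 clk=1
t18.Δ3 y=0 u=0 x=0 v=1 r=0 q=0 p=1 z=1 clk=1
t18.Δ4 y=1 u=0 x=0 v=1 r=0 q=0 p=0 z=0 clk=1
t18.Δ5 y=1 u=0 x=0 v=1 r=0 q=0 p=1 z=0 clk=1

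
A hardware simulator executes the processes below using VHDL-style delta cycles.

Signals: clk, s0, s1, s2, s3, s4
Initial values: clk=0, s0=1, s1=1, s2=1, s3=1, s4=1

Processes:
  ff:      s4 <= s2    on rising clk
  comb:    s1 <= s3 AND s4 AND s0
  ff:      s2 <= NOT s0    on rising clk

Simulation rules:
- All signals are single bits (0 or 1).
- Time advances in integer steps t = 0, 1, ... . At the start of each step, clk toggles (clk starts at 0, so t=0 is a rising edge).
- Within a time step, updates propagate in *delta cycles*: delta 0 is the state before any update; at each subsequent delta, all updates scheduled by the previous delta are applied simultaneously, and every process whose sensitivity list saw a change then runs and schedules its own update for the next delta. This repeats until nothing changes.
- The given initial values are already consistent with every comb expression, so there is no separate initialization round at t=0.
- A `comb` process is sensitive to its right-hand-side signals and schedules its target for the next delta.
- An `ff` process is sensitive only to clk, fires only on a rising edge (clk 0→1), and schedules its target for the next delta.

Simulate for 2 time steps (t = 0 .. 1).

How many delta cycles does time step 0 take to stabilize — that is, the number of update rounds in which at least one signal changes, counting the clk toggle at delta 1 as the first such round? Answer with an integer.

2

t=0 Δ0: s1=1 s4=1 s3=1 s2=1 clk=0 s0=1
  Δ1: clk:0→1
  Δ2: s2:1→0
  (2Δ to stable)
t=1 Δ0: s1=1 s4=1 s3=1 s2=0 clk=1 s0=1
  Δ1: clk:1→0
  (1Δ to stable)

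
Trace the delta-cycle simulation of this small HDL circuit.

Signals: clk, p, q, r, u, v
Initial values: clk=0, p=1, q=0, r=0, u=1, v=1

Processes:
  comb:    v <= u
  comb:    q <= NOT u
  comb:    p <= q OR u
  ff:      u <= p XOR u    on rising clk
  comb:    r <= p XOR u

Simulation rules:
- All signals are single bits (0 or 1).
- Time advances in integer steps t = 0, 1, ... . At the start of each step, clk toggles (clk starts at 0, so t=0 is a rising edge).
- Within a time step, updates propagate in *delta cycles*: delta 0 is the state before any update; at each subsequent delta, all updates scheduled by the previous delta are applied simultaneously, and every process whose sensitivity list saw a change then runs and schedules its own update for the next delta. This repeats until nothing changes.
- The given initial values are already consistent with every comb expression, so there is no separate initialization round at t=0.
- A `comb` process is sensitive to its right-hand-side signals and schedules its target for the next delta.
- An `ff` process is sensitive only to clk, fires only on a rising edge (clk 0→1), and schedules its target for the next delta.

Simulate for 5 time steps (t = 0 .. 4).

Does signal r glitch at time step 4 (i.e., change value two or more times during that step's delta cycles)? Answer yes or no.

yes

t=0 Δ0: r=0 clk=0 v=1 q=0 u=1 p=1
  Δ1: clk:0→1
  Δ2: u:1→0
  Δ3: r:0→1, v:1→0, q:0→1, p:1→0
  Δ4: r:1→0, p:0→1
  Δ5: r:0→1
  (5Δ to stable)
t=1 Δ0: r=1 clk=1 v=0 q=1 u=0 p=1
  Δ1: clk:1→0
  (1Δ to stable)
t=2 Δ0: r=1 clk=0 v=0 q=1 u=0 p=1
  Δ1: clk:0→1
  Δ2: u:0→1
  Δ3: r:1→0, v:0→1, q:1→0
  (3Δ to stable)
t=3 Δ0: r=0 clk=1 v=1 q=0 u=1 p=1
  Δ1: clk:1→0
  (1Δ to stable)
t=4 Δ0: r=0 clk=0 v=1 q=0 u=1 p=1
  Δ1: clk:0→1
  Δ2: u:1→0
  Δ3: r:0→1, v:1→0, q:0→1, p:1→0
  Δ4: r:1→0, p:0→1
  Δ5: r:0→1
  (5Δ to stable)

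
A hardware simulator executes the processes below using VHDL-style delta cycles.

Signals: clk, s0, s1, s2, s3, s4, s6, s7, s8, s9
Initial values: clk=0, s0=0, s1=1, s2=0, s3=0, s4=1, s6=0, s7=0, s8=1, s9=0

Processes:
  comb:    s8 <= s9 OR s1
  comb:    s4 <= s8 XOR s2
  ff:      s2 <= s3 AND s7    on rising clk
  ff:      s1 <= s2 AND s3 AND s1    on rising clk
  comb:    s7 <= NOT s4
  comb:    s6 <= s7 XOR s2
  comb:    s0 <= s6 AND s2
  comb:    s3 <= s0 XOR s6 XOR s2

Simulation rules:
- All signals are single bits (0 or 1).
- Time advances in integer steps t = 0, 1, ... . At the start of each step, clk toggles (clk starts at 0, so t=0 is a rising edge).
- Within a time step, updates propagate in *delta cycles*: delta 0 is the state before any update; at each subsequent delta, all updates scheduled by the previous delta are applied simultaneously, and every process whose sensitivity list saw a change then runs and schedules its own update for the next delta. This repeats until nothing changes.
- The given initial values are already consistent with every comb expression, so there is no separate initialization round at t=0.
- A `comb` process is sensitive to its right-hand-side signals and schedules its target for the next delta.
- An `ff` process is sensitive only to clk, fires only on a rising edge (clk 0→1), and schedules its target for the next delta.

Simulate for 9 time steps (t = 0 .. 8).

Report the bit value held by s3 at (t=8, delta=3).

t=0 Δ0: s4=1 s8=1 s6=0 s1=1 s9=0 s7=0 s0=0 s3=0 clk=0 s2=0
  Δ1: clk:0→1
  Δ2: s1:1→0
  Δ3: s8:1→0
  Δ4: s4:1→0
  Δ5: s7:0→1
  Δ6: s6:0→1
  Δ7: s3:0→1
  (7Δ to stable)
t=1 Δ0: s4=0 s8=0 s6=1 s1=0 s9=0 s7=1 s0=0 s3=1 clk=1 s2=0
  Δ1: clk:1→0
  (1Δ to stable)
t=2 Δ0: s4=0 s8=0 s6=1 s1=0 s9=0 s7=1 s0=0 s3=1 clk=0 s2=0
  Δ1: clk:0→1
  Δ2: s2:0→1
  Δ3: s4:0→1, s6:1→0, s0:0→1, s3:1→0
  Δ4: s7:1→0, s0:1→0
  Δ5: s6:0→1, s3:0→1
  Δ6: s0:0→1, s3:1→0
  Δ7: s3:0→1
  (7Δ to stable)
t=3 Δ0: s4=1 s8=0 s6=1 s1=0 s9=0 s7=0 s0=1 s3=1 clk=1 s2=1
  Δ1: clk:1→0
  (1Δ to stable)
t=4 Δ0: s4=1 s8=0 s6=1 s1=0 s9=0 s7=0 s0=1 s3=1 clk=0 s2=1
  Δ1: clk:0→1
  Δ2: s2:1→0
  Δ3: s4:1→0, s6:1→0, s0:1→0, s3:1→0
  Δ4: s7:0→1
  Δ5: s6:0→1
  Δ6: s3:0→1
  (6Δ to stable)
t=5 Δ0: s4=0 s8=0 s6=1 s1=0 s9=0 s7=1 s0=0 s3=1 clk=1 s2=0
  Δ1: clk:1→0
  (1Δ to stable)
t=6 Δ0: s4=0 s8=0 s6=1 s1=0 s9=0 s7=1 s0=0 s3=1 clk=0 s2=0
  Δ1: clk:0→1
  Δ2: s2:0→1
  Δ3: s4:0→1, s6:1→0, s0:0→1, s3:1→0
  Δ4: s7:1→0, s0:1→0
  Δ5: s6:0→1, s3:0→1
  Δ6: s0:0→1, s3:1→0
  Δ7: s3:0→1
  (7Δ to stable)
t=7 Δ0: s4=1 s8=0 s6=1 s1=0 s9=0 s7=0 s0=1 s3=1 clk=1 s2=1
  Δ1: clk:1→0
  (1Δ to stable)
t=8 Δ0: s4=1 s8=0 s6=1 s1=0 s9=0 s7=0 s0=1 s3=1 clk=0 s2=1
  Δ1: clk:0→1
  Δ2: s2:1→0
  Δ3: s4:1→0, s6:1→0, s0:1→0, s3:1→0
  Δ4: s7:0→1
  Δ5: s6:0→1
  Δ6: s3:0→1
  (6Δ to stable)

0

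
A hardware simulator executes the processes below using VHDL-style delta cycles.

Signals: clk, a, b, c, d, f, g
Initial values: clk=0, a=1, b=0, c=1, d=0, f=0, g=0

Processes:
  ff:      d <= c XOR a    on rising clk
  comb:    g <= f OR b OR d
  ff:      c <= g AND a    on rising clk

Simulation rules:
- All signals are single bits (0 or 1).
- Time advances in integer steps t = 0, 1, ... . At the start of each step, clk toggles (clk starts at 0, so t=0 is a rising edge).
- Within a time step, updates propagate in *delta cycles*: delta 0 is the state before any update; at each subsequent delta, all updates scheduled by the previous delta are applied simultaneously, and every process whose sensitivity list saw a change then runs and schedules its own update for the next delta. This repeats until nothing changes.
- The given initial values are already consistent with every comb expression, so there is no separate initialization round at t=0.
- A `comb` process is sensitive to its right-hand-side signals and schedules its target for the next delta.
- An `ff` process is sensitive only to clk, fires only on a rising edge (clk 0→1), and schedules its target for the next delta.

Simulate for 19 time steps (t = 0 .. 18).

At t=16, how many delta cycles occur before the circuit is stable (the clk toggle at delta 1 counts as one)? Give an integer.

[bits: b,f,g,c,a,clk,d]
t=0: Δ0=0001100 Δ1=0001110 Δ2=0000110 | 2Δ
t=1: Δ0=0000110 Δ1=0000100 | 1Δ
t=2: Δ0=0000100 Δ1=0000110 Δ2=0000111 Δ3=0010111 | 3Δ
t=3: Δ0=0010111 Δ1=0010101 | 1Δ
t=4: Δ0=0010101 Δ1=0010111 Δ2=0011111 | 2Δ
t=5: Δ0=0011111 Δ1=0011101 | 1Δ
t=6: Δ0=0011101 Δ1=0011111 Δ2=0011110 Δ3=0001110 | 3Δ
t=7: Δ0=0001110 Δ1=0001100 | 1Δ
t=8: Δ0=0001100 Δ1=0001110 Δ2=0000110 | 2Δ
t=9: Δ0=0000110 Δ1=0000100 | 1Δ
t=10: Δ0=0000100 Δ1=0000110 Δ2=0000111 Δ3=0010111 | 3Δ
t=11: Δ0=0010111 Δ1=0010101 | 1Δ
t=12: Δ0=0010101 Δ1=0010111 Δ2=0011111 | 2Δ
t=13: Δ0=0011111 Δ1=0011101 | 1Δ
t=14: Δ0=0011101 Δ1=0011111 Δ2=0011110 Δ3=0001110 | 3Δ
t=15: Δ0=0001110 Δ1=0001100 | 1Δ
t=16: Δ0=0001100 Δ1=0001110 Δ2=0000110 | 2Δ
t=17: Δ0=0000110 Δ1=0000100 | 1Δ
t=18: Δ0=0000100 Δ1=0000110 Δ2=0000111 Δ3=0010111 | 3Δ

2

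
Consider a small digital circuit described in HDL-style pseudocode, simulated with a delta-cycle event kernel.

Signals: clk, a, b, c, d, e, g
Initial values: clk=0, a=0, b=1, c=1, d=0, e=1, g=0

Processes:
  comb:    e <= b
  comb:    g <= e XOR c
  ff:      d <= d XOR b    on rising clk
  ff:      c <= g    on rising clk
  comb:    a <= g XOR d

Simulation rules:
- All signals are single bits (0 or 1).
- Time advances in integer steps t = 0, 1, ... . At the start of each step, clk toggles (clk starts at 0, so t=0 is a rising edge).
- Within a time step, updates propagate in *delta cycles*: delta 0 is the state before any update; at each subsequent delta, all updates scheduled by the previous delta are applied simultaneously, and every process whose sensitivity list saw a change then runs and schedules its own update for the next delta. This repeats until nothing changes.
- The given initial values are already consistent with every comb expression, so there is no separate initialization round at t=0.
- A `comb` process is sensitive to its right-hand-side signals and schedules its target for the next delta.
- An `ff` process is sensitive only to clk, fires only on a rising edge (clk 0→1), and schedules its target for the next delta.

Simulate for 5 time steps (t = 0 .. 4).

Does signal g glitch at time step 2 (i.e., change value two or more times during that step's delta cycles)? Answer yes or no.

[bits: g,a,d,clk,c,e,b]
t=0: Δ0=0000111 Δ1=0001111 Δ2=0011011 Δ3=1111011 Δ4=1011011 | 4Δ
t=1: Δ0=1011011 Δ1=1010011 | 1Δ
t=2: Δ0=1010011 Δ1=1011011 Δ2=1001111 Δ3=0101111 Δ4=0001111 | 4Δ
t=3: Δ0=0001111 Δ1=0000111 | 1Δ
t=4: Δ0=0000111 Δ1=0001111 Δ2=0011011 Δ3=1111011 Δ4=1011011 | 4Δ

no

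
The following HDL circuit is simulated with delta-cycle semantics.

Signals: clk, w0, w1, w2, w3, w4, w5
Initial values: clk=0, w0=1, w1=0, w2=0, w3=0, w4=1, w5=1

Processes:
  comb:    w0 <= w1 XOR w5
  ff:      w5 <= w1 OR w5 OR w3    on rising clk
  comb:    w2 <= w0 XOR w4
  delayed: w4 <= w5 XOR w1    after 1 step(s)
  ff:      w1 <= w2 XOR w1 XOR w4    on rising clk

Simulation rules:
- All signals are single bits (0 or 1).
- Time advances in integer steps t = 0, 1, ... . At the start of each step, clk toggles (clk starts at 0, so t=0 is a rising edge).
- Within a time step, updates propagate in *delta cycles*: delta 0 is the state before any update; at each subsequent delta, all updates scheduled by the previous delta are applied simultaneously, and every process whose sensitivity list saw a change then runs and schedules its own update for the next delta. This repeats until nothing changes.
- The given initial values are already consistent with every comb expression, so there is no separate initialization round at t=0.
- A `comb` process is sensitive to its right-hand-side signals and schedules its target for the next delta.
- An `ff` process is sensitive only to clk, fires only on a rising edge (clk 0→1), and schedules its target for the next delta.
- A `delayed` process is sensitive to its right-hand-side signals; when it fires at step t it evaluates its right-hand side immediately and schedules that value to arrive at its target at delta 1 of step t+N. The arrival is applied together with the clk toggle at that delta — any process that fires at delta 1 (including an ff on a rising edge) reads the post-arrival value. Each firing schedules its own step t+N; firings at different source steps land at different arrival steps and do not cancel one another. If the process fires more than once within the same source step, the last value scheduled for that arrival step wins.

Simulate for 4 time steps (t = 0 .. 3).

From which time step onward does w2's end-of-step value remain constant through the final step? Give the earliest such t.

t=0 Δ0: clk=0 w0=1 w4=1 w5=1 w3=0 w1=0 w2=0
  Δ1: clk:0→1
  Δ2: w1:0→1
  Δ3: w0:1→0
  Δ4: w2:0→1
  (4Δ to stable)
t=1 Δ0: clk=1 w0=0 w4=1 w5=1 w3=0 w1=1 w2=1
  Δ1: clk:1→0, w4:1→0
  Δ2: w2:1→0
  (2Δ to stable)
t=2 Δ0: clk=0 w0=0 w4=0 w5=1 w3=0 w1=1 w2=0
  Δ1: clk:0→1
  (1Δ to stable)
t=3 Δ0: clk=1 w0=0 w4=0 w5=1 w3=0 w1=1 w2=0
  Δ1: clk:1→0
  (1Δ to stable)

1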